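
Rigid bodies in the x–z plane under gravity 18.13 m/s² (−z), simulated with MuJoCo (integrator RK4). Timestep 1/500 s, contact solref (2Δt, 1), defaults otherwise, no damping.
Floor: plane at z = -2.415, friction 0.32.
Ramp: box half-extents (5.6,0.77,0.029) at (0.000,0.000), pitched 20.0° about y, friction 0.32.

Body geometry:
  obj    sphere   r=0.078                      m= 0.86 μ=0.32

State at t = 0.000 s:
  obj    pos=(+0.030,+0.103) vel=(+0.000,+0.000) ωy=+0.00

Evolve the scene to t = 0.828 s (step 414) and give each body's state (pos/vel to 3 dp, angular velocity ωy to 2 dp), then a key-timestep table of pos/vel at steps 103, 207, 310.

State at t = 0.828 s:
  obj    pos=(+1.457,-0.416) vel=(+3.446,-1.254) ωy=+47.01

Key-timestep trajectory:
   step    t(s)  obj.x    obj.z    obj.vx   obj.vz 
    103  0.2060   +0.118  +0.071  +0.857  -0.312
    207  0.4140   +0.387  -0.027  +1.723  -0.627
    310  0.6200   +0.830  -0.188  +2.581  -0.939


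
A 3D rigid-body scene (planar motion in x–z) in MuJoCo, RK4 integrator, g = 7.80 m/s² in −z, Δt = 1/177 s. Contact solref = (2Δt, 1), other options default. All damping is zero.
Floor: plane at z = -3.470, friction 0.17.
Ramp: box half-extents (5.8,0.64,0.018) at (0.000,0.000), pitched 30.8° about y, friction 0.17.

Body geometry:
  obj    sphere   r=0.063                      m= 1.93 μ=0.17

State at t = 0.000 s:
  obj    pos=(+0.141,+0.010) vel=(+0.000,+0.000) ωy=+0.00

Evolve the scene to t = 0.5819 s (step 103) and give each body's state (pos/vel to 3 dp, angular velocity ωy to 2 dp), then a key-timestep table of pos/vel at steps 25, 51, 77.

State at t = 0.5819 s:
  obj    pos=(+0.557,-0.238) vel=(+1.429,-0.849) ωy=+26.25

Key-timestep trajectory:
   step    t(s)  obj.x    obj.z    obj.vx   obj.vz 
     25  0.1412   +0.166  -0.005  +0.349  -0.205
     51  0.2881   +0.243  -0.051  +0.704  -0.432
     77  0.4350   +0.374  -0.128  +1.062  -0.652


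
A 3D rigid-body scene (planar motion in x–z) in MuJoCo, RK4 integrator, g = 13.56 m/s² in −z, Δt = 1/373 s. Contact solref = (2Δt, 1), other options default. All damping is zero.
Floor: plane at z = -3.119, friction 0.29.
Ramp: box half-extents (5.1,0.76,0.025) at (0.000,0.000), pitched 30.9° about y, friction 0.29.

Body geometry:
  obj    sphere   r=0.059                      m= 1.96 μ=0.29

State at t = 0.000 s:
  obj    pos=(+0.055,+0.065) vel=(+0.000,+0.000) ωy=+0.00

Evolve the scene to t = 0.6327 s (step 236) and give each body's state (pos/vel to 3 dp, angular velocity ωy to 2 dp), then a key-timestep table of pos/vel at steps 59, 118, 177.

State at t = 0.6327 s:
  obj    pos=(+0.909,-0.446) vel=(+2.701,-1.616) ωy=+53.33

Key-timestep trajectory:
   step    t(s)  obj.x    obj.z    obj.vx   obj.vz 
     59  0.1582   +0.108  +0.033  +0.675  -0.404
    118  0.3164   +0.269  -0.063  +1.350  -0.808
    177  0.4745   +0.536  -0.223  +2.025  -1.212


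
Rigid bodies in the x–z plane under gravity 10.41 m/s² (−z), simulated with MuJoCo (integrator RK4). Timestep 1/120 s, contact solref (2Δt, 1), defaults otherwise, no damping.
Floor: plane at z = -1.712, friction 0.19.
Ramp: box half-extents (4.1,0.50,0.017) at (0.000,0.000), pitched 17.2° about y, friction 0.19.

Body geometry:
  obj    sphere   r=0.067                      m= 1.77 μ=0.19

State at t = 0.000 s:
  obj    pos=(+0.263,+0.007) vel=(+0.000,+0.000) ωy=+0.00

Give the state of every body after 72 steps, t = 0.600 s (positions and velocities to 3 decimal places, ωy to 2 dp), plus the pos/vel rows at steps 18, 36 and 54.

State at t = 0.600 s:
  obj    pos=(+0.641,-0.111) vel=(+1.260,-0.390) ωy=+19.68

Key-timestep trajectory:
   step    t(s)  obj.x    obj.z    obj.vx   obj.vz 
     18  0.1500   +0.287  -0.001  +0.315  -0.097
     36  0.3000   +0.358  -0.023  +0.630  -0.195
     54  0.4500   +0.476  -0.059  +0.945  -0.293


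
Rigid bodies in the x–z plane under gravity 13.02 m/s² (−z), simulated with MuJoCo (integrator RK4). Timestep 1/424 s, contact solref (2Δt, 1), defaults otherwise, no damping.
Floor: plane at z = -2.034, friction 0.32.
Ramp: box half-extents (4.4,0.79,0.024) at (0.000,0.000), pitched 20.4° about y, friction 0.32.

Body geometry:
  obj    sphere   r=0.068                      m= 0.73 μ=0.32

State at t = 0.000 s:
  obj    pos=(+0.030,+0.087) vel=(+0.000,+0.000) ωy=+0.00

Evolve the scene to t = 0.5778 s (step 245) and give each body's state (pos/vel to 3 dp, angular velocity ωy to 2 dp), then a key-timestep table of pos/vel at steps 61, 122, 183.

State at t = 0.5778 s:
  obj    pos=(+0.537,-0.102) vel=(+1.756,-0.653) ωy=+27.54

Key-timestep trajectory:
   step    t(s)  obj.x    obj.z    obj.vx   obj.vz 
     61  0.1439   +0.061  +0.075  +0.437  -0.163
    122  0.2877   +0.156  +0.040  +0.874  -0.325
    183  0.4316   +0.313  -0.018  +1.311  -0.488


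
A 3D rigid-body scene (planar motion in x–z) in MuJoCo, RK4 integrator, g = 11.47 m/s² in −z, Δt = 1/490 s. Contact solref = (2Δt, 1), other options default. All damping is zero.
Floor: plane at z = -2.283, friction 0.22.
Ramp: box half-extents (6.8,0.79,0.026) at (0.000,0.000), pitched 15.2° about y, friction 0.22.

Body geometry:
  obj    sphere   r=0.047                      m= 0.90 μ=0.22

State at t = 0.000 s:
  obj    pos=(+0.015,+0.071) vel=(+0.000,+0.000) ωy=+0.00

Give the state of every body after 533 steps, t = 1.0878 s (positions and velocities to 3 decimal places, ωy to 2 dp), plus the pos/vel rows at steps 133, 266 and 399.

State at t = 1.0878 s:
  obj    pos=(+1.242,-0.262) vel=(+2.255,-0.613) ωy=+49.71

Key-timestep trajectory:
   step    t(s)  obj.x    obj.z    obj.vx   obj.vz 
    133  0.2714   +0.092  +0.051  +0.563  -0.153
    266  0.5429   +0.321  -0.011  +1.125  -0.306
    399  0.8143   +0.702  -0.115  +1.688  -0.459


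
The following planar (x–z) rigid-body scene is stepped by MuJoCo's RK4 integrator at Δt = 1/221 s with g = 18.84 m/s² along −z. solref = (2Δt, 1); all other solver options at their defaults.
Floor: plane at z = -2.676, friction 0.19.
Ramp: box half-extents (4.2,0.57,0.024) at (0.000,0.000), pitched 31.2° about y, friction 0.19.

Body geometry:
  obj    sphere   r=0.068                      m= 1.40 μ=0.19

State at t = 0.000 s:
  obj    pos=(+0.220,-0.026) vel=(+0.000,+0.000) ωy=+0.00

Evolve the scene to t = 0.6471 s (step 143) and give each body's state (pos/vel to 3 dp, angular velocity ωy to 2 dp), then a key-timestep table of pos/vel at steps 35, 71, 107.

State at t = 0.6471 s:
  obj    pos=(+1.469,-0.782) vel=(+3.859,-2.337) ωy=+66.31

Key-timestep trajectory:
   step    t(s)  obj.x    obj.z    obj.vx   obj.vz 
     35  0.1584   +0.295  -0.071  +0.945  -0.572
     71  0.3213   +0.528  -0.212  +1.916  -1.161
    107  0.4842   +0.919  -0.449  +2.888  -1.749


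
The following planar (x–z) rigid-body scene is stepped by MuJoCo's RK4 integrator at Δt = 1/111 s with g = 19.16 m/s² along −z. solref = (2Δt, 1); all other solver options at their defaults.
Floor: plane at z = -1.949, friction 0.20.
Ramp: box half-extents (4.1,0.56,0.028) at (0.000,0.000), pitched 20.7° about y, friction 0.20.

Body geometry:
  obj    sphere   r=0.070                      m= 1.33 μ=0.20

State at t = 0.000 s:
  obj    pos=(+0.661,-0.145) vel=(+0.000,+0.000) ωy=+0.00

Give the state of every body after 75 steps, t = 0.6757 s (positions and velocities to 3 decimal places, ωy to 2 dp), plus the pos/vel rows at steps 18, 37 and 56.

State at t = 0.6757 s:
  obj    pos=(+1.694,-0.535) vel=(+3.058,-1.155) ωy=+46.67

Key-timestep trajectory:
   step    t(s)  obj.x    obj.z    obj.vx   obj.vz 
     18  0.1622   +0.721  -0.168  +0.734  -0.277
     37  0.3333   +0.913  -0.240  +1.509  -0.570
     56  0.5045   +1.237  -0.363  +2.283  -0.863


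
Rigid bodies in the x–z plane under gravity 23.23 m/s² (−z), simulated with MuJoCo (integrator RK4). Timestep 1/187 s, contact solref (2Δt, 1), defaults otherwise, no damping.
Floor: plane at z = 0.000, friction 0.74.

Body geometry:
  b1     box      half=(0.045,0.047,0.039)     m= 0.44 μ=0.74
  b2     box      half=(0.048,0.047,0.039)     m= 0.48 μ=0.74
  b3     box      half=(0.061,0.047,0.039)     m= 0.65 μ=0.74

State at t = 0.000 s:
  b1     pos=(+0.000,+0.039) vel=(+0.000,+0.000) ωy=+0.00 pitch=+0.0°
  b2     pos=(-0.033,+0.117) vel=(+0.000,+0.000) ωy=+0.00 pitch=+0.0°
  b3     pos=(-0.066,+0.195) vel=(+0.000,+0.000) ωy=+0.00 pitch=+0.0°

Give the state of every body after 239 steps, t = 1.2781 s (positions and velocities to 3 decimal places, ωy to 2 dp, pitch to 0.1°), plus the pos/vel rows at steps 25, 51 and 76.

State at t = 1.2781 s:
  b1     pos=(+0.000,+0.039) vel=(+0.000,+0.000) ωy=+0.00 pitch=+0.0°
  b2     pos=(-0.089,+0.048) vel=(+0.000,+0.000) ωy=+0.00 pitch=-90.0°
  b3     pos=(-0.302,+0.039) vel=(+0.000,+0.000) ωy=+0.00 pitch=+180.0°

Key-timestep trajectory:
   step    t(s)  b1.x    b1.z    b1.vx   b1.vz   b2.x    b2.z    b2.vx   b2.vz   b3.x    b3.z    b3.vx   b3.vz 
     25  0.1337   +0.000  +0.039  +0.002  +0.001   -0.041  +0.118  -0.143  +0.017   -0.089  +0.188  -0.405  -0.202
     51  0.2727   +0.000  +0.039  +0.000  +0.000   -0.090  +0.075  -0.485  -1.297   -0.191  +0.058  -1.265  -0.557
     76  0.4064   +0.000  +0.039  +0.000  +0.000   -0.089  +0.048  +0.007  +0.005   -0.274  +0.063  -0.694  -0.395


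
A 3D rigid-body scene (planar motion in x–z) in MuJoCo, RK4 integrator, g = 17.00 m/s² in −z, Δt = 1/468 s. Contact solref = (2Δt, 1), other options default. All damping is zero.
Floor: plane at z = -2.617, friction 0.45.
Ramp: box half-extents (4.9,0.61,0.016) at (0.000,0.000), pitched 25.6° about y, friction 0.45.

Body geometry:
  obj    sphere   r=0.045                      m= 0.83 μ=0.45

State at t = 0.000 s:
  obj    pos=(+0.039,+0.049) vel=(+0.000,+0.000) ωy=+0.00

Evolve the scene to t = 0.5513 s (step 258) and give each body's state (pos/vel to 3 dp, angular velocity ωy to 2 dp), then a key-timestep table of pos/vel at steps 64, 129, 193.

State at t = 0.5513 s:
  obj    pos=(+0.758,-0.296) vel=(+2.609,-1.250) ωy=+64.27

Key-timestep trajectory:
   step    t(s)  obj.x    obj.z    obj.vx   obj.vz 
     64  0.1368   +0.083  +0.028  +0.647  -0.310
    129  0.2756   +0.219  -0.037  +1.304  -0.625
    193  0.4124   +0.441  -0.144  +1.951  -0.935


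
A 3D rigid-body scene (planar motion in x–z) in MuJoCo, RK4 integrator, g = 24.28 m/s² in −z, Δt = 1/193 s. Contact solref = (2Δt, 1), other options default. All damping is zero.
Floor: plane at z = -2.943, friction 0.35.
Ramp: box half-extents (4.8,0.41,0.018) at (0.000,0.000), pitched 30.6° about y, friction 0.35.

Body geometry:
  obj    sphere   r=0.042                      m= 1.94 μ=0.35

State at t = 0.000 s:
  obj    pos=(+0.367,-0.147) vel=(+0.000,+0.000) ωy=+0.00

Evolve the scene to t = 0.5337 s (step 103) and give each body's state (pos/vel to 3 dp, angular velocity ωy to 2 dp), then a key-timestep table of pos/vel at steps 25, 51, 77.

State at t = 0.5337 s:
  obj    pos=(+1.449,-0.787) vel=(+4.055,-2.398) ωy=+112.14

Key-timestep trajectory:
   step    t(s)  obj.x    obj.z    obj.vx   obj.vz 
     25  0.1295   +0.431  -0.185  +0.984  -0.582
     51  0.2642   +0.632  -0.304  +2.008  -1.187
     77  0.3990   +0.972  -0.505  +3.031  -1.793


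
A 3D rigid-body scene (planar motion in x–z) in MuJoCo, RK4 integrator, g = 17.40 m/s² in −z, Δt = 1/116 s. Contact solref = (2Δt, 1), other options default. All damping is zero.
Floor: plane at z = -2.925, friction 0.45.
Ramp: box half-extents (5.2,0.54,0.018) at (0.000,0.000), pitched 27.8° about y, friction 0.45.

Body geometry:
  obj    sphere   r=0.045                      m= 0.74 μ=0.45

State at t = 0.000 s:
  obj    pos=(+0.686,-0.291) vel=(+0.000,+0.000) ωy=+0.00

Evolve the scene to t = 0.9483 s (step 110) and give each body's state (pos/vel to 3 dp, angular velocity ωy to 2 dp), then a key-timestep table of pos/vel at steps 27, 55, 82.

State at t = 0.9483 s:
  obj    pos=(+2.991,-1.506) vel=(+4.861,-2.563) ωy=+122.14

Key-timestep trajectory:
   step    t(s)  obj.x    obj.z    obj.vx   obj.vz 
     27  0.2328   +0.825  -0.364  +1.193  -0.629
     55  0.4741   +1.262  -0.594  +2.431  -1.282
     82  0.7069   +1.967  -0.966  +3.624  -1.911


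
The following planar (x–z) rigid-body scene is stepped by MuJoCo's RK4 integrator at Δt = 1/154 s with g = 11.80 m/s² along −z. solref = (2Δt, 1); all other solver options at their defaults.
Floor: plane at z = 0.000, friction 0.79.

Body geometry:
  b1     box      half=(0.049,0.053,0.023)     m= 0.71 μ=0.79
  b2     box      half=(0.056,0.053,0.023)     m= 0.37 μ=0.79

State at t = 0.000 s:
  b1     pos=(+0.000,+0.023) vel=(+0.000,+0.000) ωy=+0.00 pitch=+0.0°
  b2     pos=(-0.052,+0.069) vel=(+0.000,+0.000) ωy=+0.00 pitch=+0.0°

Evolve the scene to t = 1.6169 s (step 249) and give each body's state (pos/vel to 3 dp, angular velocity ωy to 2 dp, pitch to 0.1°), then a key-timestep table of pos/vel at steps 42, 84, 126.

State at t = 1.6169 s:
  b1     pos=(+0.000,+0.023) vel=(+0.000,+0.000) ωy=+0.00 pitch=+0.0°
  b2     pos=(-0.108,+0.056) vel=(+0.000,+0.000) ωy=+0.00 pitch=-90.0°

Key-timestep trajectory:
   step    t(s)  b1.x    b1.z    b1.vx   b1.vz   b2.x    b2.z    b2.vx   b2.vz 
     42  0.2727   +0.000  +0.023  +0.000  +0.000   -0.078  +0.060  -0.139  +0.039
     84  0.5455   +0.000  +0.023  +0.000  +0.000   -0.117  +0.059  -0.053  +0.015
    126  0.8182   +0.000  +0.023  +0.000  +0.000   -0.111  +0.056  -0.075  +0.050


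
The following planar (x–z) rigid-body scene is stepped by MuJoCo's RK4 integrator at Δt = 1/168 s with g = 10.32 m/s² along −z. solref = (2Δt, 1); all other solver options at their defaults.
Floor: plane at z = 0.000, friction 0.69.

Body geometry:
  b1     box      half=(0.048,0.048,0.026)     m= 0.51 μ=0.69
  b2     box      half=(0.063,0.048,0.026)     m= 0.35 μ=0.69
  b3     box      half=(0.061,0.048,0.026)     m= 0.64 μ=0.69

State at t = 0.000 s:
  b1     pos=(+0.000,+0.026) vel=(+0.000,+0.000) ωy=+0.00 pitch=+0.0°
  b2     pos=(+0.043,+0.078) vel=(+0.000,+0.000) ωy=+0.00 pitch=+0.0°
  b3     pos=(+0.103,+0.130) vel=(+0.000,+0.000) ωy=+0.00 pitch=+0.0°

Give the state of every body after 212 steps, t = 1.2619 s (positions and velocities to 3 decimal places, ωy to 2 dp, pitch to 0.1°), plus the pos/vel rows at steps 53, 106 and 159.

State at t = 1.2619 s:
  b1     pos=(-0.001,+0.026) vel=(-0.001,+0.000) ωy=+0.00 pitch=+0.0°
  b2     pos=(+0.068,+0.067) vel=(-0.001,+0.000) ωy=-0.02 pitch=+58.8°
  b3     pos=(+0.147,+0.062) vel=(+0.000,+0.000) ωy=-0.01 pitch=+46.5°

Key-timestep trajectory:
   step    t(s)  b1.x    b1.z    b1.vx   b1.vz   b2.x    b2.z    b2.vx   b2.vz   b3.x    b3.z    b3.vx   b3.vz 
     53  0.3155   +0.000  +0.026  +0.000  +0.000   +0.082  +0.068  +0.012  -0.001   +0.156  +0.065  +0.003  +0.001
    106  0.6310   +0.000  +0.026  -0.001  +0.000   +0.069  +0.068  +0.008  -0.022   +0.147  +0.062  +0.002  +0.001
    159  0.9464   +0.000  +0.026  -0.001  +0.000   +0.069  +0.067  -0.001  +0.000   +0.147  +0.062  +0.000  +0.000


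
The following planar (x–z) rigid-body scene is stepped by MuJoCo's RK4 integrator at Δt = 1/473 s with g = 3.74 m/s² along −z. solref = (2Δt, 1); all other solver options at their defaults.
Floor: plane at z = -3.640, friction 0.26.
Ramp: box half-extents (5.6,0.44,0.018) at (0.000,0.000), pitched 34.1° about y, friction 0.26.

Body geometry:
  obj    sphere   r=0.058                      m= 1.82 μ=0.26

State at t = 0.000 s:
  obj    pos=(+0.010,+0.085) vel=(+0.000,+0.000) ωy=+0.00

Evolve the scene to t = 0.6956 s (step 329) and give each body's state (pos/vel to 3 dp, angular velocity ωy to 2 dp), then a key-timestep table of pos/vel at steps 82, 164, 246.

State at t = 0.6956 s:
  obj    pos=(+0.310,-0.118) vel=(+0.863,-0.584) ωy=+17.96

Key-timestep trajectory:
   step    t(s)  obj.x    obj.z    obj.vx   obj.vz 
     82  0.1734   +0.029  +0.072  +0.215  -0.146
    164  0.3467   +0.085  +0.035  +0.430  -0.291
    246  0.5201   +0.178  -0.029  +0.645  -0.437


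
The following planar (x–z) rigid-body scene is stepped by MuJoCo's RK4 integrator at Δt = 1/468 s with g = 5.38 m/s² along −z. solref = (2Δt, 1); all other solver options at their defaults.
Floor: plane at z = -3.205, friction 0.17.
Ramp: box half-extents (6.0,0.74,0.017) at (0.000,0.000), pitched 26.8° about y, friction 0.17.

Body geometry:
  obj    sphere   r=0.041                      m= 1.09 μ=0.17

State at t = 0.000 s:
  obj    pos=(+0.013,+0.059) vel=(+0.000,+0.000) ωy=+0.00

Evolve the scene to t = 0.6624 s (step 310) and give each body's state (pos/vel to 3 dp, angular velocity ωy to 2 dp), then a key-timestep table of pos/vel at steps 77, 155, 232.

State at t = 0.6624 s:
  obj    pos=(+0.352,-0.113) vel=(+1.024,-0.518) ωy=+27.99

Key-timestep trajectory:
   step    t(s)  obj.x    obj.z    obj.vx   obj.vz 
     77  0.1645   +0.034  +0.048  +0.255  -0.129
    155  0.3312   +0.098  +0.016  +0.512  -0.259
    232  0.4957   +0.203  -0.038  +0.767  -0.387


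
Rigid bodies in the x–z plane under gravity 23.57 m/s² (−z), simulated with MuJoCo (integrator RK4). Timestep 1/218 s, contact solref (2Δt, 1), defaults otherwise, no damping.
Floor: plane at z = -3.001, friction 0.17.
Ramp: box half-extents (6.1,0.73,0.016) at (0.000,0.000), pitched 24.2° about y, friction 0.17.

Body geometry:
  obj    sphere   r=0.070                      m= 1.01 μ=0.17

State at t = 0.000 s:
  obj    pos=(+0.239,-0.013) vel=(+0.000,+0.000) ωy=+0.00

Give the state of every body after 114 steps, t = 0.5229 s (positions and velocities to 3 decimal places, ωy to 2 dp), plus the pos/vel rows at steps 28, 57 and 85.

State at t = 0.5229 s:
  obj    pos=(+1.100,-0.400) vel=(+3.292,-1.480) ωy=+51.53

Key-timestep trajectory:
   step    t(s)  obj.x    obj.z    obj.vx   obj.vz 
     28  0.1284   +0.291  -0.036  +0.809  -0.364
     57  0.2615   +0.454  -0.110  +1.646  -0.740
     85  0.3899   +0.718  -0.228  +2.455  -1.103


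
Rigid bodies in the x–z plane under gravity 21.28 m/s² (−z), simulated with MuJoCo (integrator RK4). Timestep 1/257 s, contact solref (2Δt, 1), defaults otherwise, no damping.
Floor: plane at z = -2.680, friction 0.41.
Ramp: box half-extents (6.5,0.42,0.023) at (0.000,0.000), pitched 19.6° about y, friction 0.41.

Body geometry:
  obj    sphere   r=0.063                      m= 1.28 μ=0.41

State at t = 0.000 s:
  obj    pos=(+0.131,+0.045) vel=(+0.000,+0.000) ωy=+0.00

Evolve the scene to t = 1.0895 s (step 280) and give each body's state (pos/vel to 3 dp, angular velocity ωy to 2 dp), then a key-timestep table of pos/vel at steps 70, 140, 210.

State at t = 1.0895 s:
  obj    pos=(+2.982,-0.970) vel=(+5.233,-1.863) ωy=+88.17

Key-timestep trajectory:
   step    t(s)  obj.x    obj.z    obj.vx   obj.vz 
     70  0.2724   +0.309  -0.019  +1.308  -0.466
    140  0.5447   +0.844  -0.209  +2.617  -0.932
    210  0.8171   +1.735  -0.526  +3.925  -1.398


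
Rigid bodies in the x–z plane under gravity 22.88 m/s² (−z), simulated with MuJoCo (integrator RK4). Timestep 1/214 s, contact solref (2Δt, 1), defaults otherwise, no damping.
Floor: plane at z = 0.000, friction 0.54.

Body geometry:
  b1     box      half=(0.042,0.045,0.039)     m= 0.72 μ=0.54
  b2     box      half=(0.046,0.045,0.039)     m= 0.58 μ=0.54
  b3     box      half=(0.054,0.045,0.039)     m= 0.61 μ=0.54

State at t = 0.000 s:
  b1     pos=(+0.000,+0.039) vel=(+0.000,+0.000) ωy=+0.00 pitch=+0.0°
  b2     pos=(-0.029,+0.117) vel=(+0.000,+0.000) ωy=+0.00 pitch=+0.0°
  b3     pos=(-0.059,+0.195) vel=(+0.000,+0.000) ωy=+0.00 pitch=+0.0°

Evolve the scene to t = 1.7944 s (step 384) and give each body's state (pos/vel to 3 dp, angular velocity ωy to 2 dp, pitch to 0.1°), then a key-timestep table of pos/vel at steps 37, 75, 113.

State at t = 1.7944 s:
  b1     pos=(+0.000,+0.039) vel=(+0.000,+0.000) ωy=+0.00 pitch=+0.0°
  b2     pos=(-0.092,+0.046) vel=(+0.000,+0.000) ωy=+0.00 pitch=-90.0°
  b3     pos=(-0.193,+0.054) vel=(+0.000,+0.000) ωy=+0.00 pitch=-90.0°

Key-timestep trajectory:
   step    t(s)  b1.x    b1.z    b1.vx   b1.vz   b2.x    b2.z    b2.vx   b2.vz   b3.x    b3.z    b3.vx   b3.vz 
     37  0.1729   +0.000  +0.039  +0.000  +0.000   -0.036  +0.119  -0.104  +0.017   -0.078  +0.190  -0.300  -0.112
     75  0.3505   +0.000  +0.039  +0.000  +0.000   -0.096  +0.048  -0.361  -1.429   -0.197  +0.051  -0.404  +0.481
    113  0.5280   +0.000  +0.039  +0.000  +0.000   -0.092  +0.046  +0.000  +0.000   -0.200  +0.058  +0.410  -0.214


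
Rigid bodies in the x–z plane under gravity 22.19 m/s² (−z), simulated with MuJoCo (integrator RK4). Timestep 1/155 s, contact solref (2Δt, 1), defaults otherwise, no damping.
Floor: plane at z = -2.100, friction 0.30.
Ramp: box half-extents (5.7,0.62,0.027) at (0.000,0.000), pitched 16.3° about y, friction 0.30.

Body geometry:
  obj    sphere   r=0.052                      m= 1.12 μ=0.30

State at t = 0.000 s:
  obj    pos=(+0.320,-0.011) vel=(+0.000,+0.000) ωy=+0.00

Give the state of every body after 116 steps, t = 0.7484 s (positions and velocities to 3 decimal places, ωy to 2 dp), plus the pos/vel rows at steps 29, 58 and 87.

State at t = 0.7484 s:
  obj    pos=(+1.516,-0.361) vel=(+3.195,-0.934) ωy=+64.01

Key-timestep trajectory:
   step    t(s)  obj.x    obj.z    obj.vx   obj.vz 
     29  0.1871   +0.395  -0.033  +0.799  -0.234
     58  0.3742   +0.619  -0.099  +1.598  -0.467
     87  0.5613   +0.993  -0.208  +2.396  -0.701


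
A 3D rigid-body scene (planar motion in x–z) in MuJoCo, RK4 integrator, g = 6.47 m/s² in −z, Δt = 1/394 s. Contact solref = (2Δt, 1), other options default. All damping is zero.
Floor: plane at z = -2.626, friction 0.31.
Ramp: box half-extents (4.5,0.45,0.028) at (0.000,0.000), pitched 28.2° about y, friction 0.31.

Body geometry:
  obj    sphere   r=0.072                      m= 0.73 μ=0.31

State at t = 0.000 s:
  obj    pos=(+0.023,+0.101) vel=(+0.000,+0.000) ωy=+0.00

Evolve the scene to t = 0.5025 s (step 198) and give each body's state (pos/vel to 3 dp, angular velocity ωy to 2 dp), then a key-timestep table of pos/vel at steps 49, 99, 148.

State at t = 0.5025 s:
  obj    pos=(+0.266,-0.029) vel=(+0.967,-0.519) ωy=+15.24

Key-timestep trajectory:
   step    t(s)  obj.x    obj.z    obj.vx   obj.vz 
     49  0.1244   +0.038  +0.093  +0.239  -0.128
     99  0.2513   +0.084  +0.069  +0.484  -0.259
    148  0.3756   +0.159  +0.028  +0.723  -0.388


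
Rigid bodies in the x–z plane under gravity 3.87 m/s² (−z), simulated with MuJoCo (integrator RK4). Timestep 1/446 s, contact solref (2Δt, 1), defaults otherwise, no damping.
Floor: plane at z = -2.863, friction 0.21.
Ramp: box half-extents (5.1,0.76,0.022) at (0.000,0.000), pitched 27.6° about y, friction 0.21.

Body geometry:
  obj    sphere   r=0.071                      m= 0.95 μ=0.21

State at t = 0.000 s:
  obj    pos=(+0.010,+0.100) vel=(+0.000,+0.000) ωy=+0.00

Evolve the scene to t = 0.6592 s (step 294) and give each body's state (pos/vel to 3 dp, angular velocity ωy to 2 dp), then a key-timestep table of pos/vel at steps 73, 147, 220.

State at t = 0.6592 s:
  obj    pos=(+0.257,-0.029) vel=(+0.748,-0.391) ωy=+11.89

Key-timestep trajectory:
   step    t(s)  obj.x    obj.z    obj.vx   obj.vz 
     73  0.1637   +0.025  +0.092  +0.186  -0.097
    147  0.3296   +0.072  +0.068  +0.374  -0.196
    220  0.4933   +0.148  +0.028  +0.560  -0.293


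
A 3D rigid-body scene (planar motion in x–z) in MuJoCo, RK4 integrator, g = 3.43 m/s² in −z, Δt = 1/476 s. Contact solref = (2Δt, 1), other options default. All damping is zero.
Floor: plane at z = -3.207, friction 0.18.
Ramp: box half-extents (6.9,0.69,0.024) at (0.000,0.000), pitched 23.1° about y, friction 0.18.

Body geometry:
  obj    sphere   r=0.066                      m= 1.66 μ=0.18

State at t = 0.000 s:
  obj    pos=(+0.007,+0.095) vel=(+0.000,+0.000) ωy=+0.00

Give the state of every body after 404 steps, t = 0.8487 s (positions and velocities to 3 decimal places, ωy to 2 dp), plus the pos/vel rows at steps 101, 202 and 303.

State at t = 0.8487 s:
  obj    pos=(+0.325,-0.041) vel=(+0.750,-0.320) ωy=+12.36

Key-timestep trajectory:
   step    t(s)  obj.x    obj.z    obj.vx   obj.vz 
    101  0.2122   +0.027  +0.086  +0.188  -0.080
    202  0.4244   +0.087  +0.061  +0.375  -0.160
    303  0.6366   +0.186  +0.018  +0.563  -0.240


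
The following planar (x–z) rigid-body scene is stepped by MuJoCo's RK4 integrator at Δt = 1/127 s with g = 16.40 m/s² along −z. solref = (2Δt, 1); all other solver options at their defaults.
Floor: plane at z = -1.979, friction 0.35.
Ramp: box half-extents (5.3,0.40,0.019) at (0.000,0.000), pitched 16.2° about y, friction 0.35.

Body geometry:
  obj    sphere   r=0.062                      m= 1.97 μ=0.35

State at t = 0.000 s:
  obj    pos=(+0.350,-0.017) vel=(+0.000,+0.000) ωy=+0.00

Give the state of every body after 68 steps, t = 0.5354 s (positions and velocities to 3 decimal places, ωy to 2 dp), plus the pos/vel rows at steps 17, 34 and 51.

State at t = 0.5354 s:
  obj    pos=(+0.800,-0.148) vel=(+1.680,-0.488) ωy=+28.21

Key-timestep trajectory:
   step    t(s)  obj.x    obj.z    obj.vx   obj.vz 
     17  0.1339   +0.378  -0.026  +0.420  -0.122
     34  0.2677   +0.462  -0.050  +0.840  -0.244
     51  0.4016   +0.603  -0.091  +1.260  -0.366


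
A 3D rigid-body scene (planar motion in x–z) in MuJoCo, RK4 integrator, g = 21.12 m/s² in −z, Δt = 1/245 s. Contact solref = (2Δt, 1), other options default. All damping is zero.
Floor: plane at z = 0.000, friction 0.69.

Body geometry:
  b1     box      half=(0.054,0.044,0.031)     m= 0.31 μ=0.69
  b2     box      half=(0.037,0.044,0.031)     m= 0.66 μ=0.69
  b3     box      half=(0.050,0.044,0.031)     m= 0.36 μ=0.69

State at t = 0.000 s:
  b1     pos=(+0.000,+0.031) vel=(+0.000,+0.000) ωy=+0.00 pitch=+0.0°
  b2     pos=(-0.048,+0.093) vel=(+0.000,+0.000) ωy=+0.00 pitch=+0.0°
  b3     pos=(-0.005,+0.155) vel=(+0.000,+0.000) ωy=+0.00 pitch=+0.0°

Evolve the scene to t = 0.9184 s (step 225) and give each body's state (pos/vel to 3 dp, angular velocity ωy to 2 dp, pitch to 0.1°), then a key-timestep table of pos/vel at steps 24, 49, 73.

State at t = 0.9184 s:
  b1     pos=(+0.000,+0.031) vel=(+0.000,+0.000) ωy=+0.00 pitch=+0.0°
  b2     pos=(-0.048,+0.093) vel=(+0.000,+0.000) ωy=+0.00 pitch=-0.1°
  b3     pos=(+0.120,+0.031) vel=(+0.000,+0.000) ωy=+0.00 pitch=+180.0°

Key-timestep trajectory:
   step    t(s)  b1.x    b1.z    b1.vx   b1.vz   b2.x    b2.z    b2.vx   b2.vz   b3.x    b3.z    b3.vx   b3.vz 
     24  0.0980   +0.000  +0.031  +0.000  +0.000   -0.048  +0.093  -0.001  +0.000   +0.005  +0.151  +0.238  -0.175
     49  0.2000   +0.000  +0.031  +0.001  +0.001   -0.048  +0.093  +0.002  +0.001   +0.049  +0.113  +0.603  +0.127
     73  0.2980   +0.000  +0.031  +0.000  +0.000   -0.048  +0.093  +0.000  +0.000   +0.112  +0.064  +0.663  -1.386


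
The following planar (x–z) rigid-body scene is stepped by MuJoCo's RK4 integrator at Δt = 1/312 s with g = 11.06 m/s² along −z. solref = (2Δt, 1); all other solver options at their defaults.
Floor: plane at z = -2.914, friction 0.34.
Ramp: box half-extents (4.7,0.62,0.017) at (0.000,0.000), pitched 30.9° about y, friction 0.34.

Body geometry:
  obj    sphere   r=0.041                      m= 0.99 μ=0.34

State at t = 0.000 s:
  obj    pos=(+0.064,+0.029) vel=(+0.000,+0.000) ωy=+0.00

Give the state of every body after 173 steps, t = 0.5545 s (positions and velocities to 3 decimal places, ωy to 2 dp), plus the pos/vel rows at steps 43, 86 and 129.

State at t = 0.5545 s:
  obj    pos=(+0.599,-0.291) vel=(+1.930,-1.155) ωy=+54.86

Key-timestep trajectory:
   step    t(s)  obj.x    obj.z    obj.vx   obj.vz 
     43  0.1378   +0.097  +0.009  +0.480  -0.287
     86  0.2756   +0.196  -0.050  +0.960  -0.574
    129  0.4135   +0.362  -0.149  +1.439  -0.861


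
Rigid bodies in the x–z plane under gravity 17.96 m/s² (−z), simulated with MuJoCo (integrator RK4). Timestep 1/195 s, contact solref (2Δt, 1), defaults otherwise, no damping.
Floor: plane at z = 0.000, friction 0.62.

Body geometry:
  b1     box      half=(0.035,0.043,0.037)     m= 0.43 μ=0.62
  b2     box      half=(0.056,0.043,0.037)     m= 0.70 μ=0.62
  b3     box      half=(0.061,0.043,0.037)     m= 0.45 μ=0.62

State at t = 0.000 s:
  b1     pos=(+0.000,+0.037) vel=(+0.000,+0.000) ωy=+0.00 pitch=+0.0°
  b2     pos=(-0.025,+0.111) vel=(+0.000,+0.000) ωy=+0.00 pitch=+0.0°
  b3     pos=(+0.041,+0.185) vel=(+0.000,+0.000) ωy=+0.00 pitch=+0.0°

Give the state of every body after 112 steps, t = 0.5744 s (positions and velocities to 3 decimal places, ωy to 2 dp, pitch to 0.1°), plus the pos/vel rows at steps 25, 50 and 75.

State at t = 0.5744 s:
  b1     pos=(+0.000,+0.037) vel=(+0.000,+0.000) ωy=+0.00 pitch=+0.0°
  b2     pos=(-0.025,+0.111) vel=(+0.000,+0.000) ωy=+0.00 pitch=-0.1°
  b3     pos=(+0.073,+0.061) vel=(+0.000,+0.000) ωy=+0.00 pitch=+90.0°

Key-timestep trajectory:
   step    t(s)  b1.x    b1.z    b1.vx   b1.vz   b2.x    b2.z    b2.vx   b2.vz   b3.x    b3.z    b3.vx   b3.vz 
     25  0.1282   +0.000  +0.037  +0.000  +0.000   -0.025  +0.111  -0.001  +0.000   +0.060  +0.172  +0.310  -0.355
     50  0.2564   +0.000  +0.037  +0.000  +0.000   -0.025  +0.111  +0.000  +0.000   +0.093  +0.068  -0.008  +0.131
     75  0.3846   +0.000  +0.037  -0.022  +0.019   -0.025  +0.111  -0.040  +0.011   +0.071  +0.060  -0.144  +0.014


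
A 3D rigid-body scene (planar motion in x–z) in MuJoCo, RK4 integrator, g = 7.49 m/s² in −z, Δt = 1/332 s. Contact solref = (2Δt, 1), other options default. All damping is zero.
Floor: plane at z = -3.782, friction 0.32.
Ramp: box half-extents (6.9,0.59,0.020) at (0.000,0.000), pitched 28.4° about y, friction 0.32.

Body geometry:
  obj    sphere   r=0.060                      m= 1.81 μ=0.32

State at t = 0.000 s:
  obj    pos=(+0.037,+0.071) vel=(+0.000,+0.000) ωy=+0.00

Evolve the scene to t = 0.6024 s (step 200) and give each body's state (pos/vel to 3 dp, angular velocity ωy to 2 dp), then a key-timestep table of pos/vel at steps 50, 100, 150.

State at t = 0.6024 s:
  obj    pos=(+0.443,-0.149) vel=(+1.348,-0.729) ωy=+25.54

Key-timestep trajectory:
   step    t(s)  obj.x    obj.z    obj.vx   obj.vz 
     50  0.1506   +0.062  +0.057  +0.337  -0.182
    100  0.3012   +0.139  +0.016  +0.674  -0.365
    150  0.4518   +0.265  -0.053  +1.011  -0.547


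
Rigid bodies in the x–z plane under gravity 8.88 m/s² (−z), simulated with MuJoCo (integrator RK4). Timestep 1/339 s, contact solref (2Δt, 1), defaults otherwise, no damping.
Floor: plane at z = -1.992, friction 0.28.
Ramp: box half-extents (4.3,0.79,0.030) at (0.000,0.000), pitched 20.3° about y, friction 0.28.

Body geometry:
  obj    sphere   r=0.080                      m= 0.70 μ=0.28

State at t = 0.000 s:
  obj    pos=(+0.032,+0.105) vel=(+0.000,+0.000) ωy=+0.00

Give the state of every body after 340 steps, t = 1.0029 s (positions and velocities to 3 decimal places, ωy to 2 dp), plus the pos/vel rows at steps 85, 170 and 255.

State at t = 1.0029 s:
  obj    pos=(+1.070,-0.279) vel=(+2.070,-0.766) ωy=+27.59

Key-timestep trajectory:
   step    t(s)  obj.x    obj.z    obj.vx   obj.vz 
     85  0.2507   +0.097  +0.081  +0.518  -0.191
    170  0.5015   +0.292  +0.009  +1.035  -0.383
    255  0.7522   +0.616  -0.111  +1.553  -0.574


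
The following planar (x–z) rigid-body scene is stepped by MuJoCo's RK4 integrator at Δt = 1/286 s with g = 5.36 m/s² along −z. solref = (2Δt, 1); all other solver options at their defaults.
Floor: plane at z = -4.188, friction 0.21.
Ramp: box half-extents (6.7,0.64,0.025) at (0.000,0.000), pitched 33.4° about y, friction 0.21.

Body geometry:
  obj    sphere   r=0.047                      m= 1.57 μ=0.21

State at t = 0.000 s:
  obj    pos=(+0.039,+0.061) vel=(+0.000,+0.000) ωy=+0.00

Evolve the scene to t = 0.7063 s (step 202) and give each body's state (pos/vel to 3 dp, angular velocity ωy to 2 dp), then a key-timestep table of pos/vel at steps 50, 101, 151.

State at t = 0.7063 s:
  obj    pos=(+0.478,-0.229) vel=(+1.243,-0.820) ωy=+31.66

Key-timestep trajectory:
   step    t(s)  obj.x    obj.z    obj.vx   obj.vz 
     50  0.1748   +0.066  +0.043  +0.308  -0.203
    101  0.3531   +0.149  -0.012  +0.621  -0.410
    151  0.5280   +0.284  -0.101  +0.929  -0.613


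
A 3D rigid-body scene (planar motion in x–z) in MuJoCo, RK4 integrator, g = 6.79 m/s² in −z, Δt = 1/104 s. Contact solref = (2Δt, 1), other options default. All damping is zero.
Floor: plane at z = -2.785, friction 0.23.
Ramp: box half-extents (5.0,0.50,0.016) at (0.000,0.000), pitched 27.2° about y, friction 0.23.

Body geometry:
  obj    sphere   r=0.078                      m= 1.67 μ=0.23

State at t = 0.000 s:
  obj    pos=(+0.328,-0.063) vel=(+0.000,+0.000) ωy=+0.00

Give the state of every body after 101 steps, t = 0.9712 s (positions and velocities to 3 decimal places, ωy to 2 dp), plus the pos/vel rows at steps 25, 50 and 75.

State at t = 0.9712 s:
  obj    pos=(+1.258,-0.541) vel=(+1.915,-0.984) ωy=+27.59

Key-timestep trajectory:
   step    t(s)  obj.x    obj.z    obj.vx   obj.vz 
     25  0.2404   +0.385  -0.092  +0.474  -0.244
     50  0.4808   +0.556  -0.180  +0.948  -0.487
     75  0.7212   +0.841  -0.327  +1.422  -0.731


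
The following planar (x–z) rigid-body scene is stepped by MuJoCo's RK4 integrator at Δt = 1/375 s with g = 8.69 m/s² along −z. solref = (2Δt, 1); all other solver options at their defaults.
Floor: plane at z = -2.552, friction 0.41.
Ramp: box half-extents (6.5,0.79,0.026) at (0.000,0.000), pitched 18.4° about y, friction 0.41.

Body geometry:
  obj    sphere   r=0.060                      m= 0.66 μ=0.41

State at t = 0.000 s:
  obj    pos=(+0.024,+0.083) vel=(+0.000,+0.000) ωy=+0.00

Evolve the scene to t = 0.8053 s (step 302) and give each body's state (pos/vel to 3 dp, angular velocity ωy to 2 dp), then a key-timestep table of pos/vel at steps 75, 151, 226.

State at t = 0.8053 s:
  obj    pos=(+0.627,-0.118) vel=(+1.497,-0.498) ωy=+26.29

Key-timestep trajectory:
   step    t(s)  obj.x    obj.z    obj.vx   obj.vz 
     75  0.2000   +0.061  +0.070  +0.372  -0.124
    151  0.4027   +0.175  +0.033  +0.749  -0.249
    226  0.6027   +0.362  -0.030  +1.120  -0.373


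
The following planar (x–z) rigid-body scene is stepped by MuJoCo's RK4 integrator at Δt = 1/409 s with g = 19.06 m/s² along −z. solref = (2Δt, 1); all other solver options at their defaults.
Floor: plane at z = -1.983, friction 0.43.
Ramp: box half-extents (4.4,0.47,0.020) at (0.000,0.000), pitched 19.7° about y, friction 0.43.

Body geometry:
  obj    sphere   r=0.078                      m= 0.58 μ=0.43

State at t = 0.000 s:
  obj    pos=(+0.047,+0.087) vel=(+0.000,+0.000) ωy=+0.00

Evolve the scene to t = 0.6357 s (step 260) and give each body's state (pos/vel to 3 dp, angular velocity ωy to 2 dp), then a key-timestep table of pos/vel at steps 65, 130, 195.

State at t = 0.6357 s:
  obj    pos=(+0.920,-0.225) vel=(+2.747,-0.983) ωy=+37.40

Key-timestep trajectory:
   step    t(s)  obj.x    obj.z    obj.vx   obj.vz 
     65  0.1589   +0.102  +0.068  +0.687  -0.246
    130  0.3178   +0.265  +0.009  +1.373  -0.492
    195  0.4768   +0.538  -0.089  +2.060  -0.738


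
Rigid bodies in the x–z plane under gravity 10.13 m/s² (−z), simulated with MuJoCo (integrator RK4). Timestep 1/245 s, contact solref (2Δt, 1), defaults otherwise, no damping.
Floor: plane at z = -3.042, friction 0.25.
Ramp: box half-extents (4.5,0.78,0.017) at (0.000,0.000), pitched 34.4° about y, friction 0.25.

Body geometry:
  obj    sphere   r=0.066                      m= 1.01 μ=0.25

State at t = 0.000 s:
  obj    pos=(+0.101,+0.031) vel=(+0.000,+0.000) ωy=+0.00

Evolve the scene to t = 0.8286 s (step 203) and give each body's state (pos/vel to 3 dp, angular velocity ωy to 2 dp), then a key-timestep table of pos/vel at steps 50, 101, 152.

State at t = 0.8286 s:
  obj    pos=(+1.259,-0.762) vel=(+2.795,-1.914) ωy=+51.31

Key-timestep trajectory:
   step    t(s)  obj.x    obj.z    obj.vx   obj.vz 
     50  0.2041   +0.171  -0.017  +0.689  -0.472
    101  0.4122   +0.388  -0.165  +1.391  -0.952
    152  0.6204   +0.751  -0.413  +2.093  -1.433


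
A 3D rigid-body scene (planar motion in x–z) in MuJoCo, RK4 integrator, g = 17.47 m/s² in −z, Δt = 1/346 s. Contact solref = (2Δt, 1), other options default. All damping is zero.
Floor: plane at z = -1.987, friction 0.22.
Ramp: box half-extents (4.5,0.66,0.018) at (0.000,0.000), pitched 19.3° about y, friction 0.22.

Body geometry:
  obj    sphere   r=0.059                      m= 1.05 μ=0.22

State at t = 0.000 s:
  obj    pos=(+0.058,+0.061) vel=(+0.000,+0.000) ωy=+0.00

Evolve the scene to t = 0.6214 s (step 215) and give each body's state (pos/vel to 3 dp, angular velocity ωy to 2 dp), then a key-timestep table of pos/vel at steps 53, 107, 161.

State at t = 0.6214 s:
  obj    pos=(+0.810,-0.202) vel=(+2.419,-0.847) ωy=+43.43

Key-timestep trajectory:
   step    t(s)  obj.x    obj.z    obj.vx   obj.vz 
     53  0.1532   +0.104  +0.045  +0.596  -0.209
    107  0.3092   +0.244  -0.004  +1.204  -0.422
    161  0.4653   +0.480  -0.086  +1.811  -0.634


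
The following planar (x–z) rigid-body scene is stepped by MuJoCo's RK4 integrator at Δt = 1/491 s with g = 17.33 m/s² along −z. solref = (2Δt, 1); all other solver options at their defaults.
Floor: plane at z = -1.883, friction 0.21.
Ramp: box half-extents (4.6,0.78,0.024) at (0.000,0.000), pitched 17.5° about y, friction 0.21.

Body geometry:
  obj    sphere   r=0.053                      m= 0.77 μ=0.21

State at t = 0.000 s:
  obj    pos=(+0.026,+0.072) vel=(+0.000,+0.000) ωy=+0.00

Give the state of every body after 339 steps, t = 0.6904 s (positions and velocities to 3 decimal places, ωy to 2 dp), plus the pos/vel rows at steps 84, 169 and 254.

State at t = 0.6904 s:
  obj    pos=(+0.872,-0.194) vel=(+2.451,-0.773) ωy=+48.49

Key-timestep trajectory:
   step    t(s)  obj.x    obj.z    obj.vx   obj.vz 
     84  0.1711   +0.078  +0.056  +0.607  -0.192
    169  0.3442   +0.236  +0.006  +1.222  -0.385
    254  0.5173   +0.501  -0.077  +1.837  -0.579


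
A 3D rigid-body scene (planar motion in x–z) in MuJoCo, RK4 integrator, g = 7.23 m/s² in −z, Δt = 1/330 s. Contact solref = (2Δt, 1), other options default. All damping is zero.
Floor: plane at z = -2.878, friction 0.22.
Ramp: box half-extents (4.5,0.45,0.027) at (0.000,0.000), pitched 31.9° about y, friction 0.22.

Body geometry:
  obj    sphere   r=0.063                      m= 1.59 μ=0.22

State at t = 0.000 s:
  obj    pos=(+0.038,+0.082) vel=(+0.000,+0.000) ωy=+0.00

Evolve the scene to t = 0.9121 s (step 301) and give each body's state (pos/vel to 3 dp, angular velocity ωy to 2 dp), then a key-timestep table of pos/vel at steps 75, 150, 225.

State at t = 0.9121 s:
  obj    pos=(+1.002,-0.518) vel=(+2.113,-1.315) ωy=+39.50

Key-timestep trajectory:
   step    t(s)  obj.x    obj.z    obj.vx   obj.vz 
     75  0.2273   +0.098  +0.045  +0.527  -0.328
    150  0.4545   +0.278  -0.067  +1.053  -0.656
    225  0.6818   +0.577  -0.253  +1.580  -0.983


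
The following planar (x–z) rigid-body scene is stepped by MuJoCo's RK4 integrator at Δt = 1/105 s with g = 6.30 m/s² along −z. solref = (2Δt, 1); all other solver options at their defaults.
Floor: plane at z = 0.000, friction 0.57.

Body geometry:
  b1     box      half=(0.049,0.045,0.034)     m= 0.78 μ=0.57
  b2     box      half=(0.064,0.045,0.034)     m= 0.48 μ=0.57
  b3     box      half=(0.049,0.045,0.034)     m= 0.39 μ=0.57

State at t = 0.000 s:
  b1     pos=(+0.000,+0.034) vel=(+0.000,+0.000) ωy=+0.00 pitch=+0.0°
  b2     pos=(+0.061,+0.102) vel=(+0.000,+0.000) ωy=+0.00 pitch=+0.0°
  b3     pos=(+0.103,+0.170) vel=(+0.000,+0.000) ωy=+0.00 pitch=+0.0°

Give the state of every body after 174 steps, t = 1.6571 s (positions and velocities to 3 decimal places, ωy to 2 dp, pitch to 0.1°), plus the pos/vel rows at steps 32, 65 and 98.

State at t = 1.6571 s:
  b1     pos=(+0.000,+0.034) vel=(+0.000,+0.000) ωy=+0.00 pitch=+0.0°
  b2     pos=(+0.124,+0.064) vel=(+0.000,+0.000) ωy=+0.00 pitch=+90.0°
  b3     pos=(+0.297,+0.034) vel=(+0.000,+0.000) ωy=+0.00 pitch=+180.0°

Key-timestep trajectory:
   step    t(s)  b1.x    b1.z    b1.vx   b1.vz   b2.x    b2.z    b2.vx   b2.vz   b3.x    b3.z    b3.vx   b3.vz 
     32  0.3048   +0.000  +0.034  +0.000  +0.000   +0.097  +0.071  +0.253  +0.026   +0.192  +0.052  +0.486  -0.014
     65  0.6190   +0.000  +0.034  +0.000  +0.000   +0.143  +0.071  -0.029  -0.006   +0.268  +0.055  +0.247  -0.114
     98  0.9333   +0.000  +0.034  +0.000  +0.000   +0.119  +0.066  +0.094  -0.040   +0.297  +0.034  +0.000  +0.000
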